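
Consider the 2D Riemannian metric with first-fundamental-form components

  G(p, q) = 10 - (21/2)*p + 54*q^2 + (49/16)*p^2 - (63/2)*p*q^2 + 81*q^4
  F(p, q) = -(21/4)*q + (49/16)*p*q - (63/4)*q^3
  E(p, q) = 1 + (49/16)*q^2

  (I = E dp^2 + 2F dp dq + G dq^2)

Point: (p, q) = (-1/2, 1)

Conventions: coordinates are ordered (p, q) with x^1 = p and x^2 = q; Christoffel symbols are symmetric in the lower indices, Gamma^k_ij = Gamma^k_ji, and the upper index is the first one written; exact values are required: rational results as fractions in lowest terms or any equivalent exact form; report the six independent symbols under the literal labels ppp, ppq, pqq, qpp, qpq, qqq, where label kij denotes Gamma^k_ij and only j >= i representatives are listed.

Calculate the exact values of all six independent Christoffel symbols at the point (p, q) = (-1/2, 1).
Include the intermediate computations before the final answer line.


E = 65/16, F = -721/32, G = 10673/64 at the point
E_p = 0, E_q = 49/8, F_p = 49/16, F_q = -1729/32, G_p = -721/16, G_q = 927/2
EG - F^2 = 10869/64;  g^inv = (64/10869) * [[10673/64, 721/32], [721/32, 65/16]]
first-kind symbols [ij,l] = (1/2)(d_i g_jl + d_j g_il - d_l g_ij): [pp,p] = E_p/2 = 0, [pp,q] = F_p - E_q/2 = 0, [pq,p] = E_q/2 = 49/16, [pq,q] = G_p/2 = -721/32, [qq,p] = F_q - G_p/2 = -63/2, [qq,q] = G_q/2 = 927/4
Gamma^p_ij = (G*[ij,p] - F*[ij,q])/(EG - F^2), Gamma^q_ij = (E*[ij,q] - F*[ij,p])/(EG - F^2)

Answer: Gamma_ppp = 0, Gamma_ppq = 196/10869, Gamma_pqq = -672/3623, Gamma_qpp = 0, Gamma_qpq = -1442/10869, Gamma_qqq = 4944/3623


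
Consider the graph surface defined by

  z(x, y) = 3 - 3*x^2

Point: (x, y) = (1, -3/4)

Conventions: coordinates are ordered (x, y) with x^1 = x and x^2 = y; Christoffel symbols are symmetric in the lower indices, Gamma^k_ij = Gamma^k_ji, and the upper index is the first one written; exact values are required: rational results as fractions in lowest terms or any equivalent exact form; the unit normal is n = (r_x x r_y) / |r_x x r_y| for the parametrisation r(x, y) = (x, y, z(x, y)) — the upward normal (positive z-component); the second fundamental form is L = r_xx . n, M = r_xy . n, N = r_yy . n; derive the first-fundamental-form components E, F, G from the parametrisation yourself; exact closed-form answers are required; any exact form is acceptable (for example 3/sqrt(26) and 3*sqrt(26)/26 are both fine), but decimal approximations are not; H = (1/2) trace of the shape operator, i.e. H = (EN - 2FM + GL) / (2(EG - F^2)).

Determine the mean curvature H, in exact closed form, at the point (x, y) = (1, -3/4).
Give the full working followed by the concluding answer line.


z_x = -6, z_y = 0, z_xx = -6, z_xy = 0, z_yy = 0
E = 37, F = 0, G = 1; answer radicand W^2 = 37
unnormalised second-form numerators: l = -6, m = 0, n = 0; L = l/sqrt(37), and similarly M = m/sqrt(W^2), N = n/sqrt(W^2)
H = (E*n - 2*F*m + G*l) / (2*(EG - F^2)*sqrt(W^2)); E*n - 2*F*m + G*l = -6, EG - F^2 = 37, so H = (-3/37)/sqrt(37)

Answer: H = -3*sqrt(37)/1369


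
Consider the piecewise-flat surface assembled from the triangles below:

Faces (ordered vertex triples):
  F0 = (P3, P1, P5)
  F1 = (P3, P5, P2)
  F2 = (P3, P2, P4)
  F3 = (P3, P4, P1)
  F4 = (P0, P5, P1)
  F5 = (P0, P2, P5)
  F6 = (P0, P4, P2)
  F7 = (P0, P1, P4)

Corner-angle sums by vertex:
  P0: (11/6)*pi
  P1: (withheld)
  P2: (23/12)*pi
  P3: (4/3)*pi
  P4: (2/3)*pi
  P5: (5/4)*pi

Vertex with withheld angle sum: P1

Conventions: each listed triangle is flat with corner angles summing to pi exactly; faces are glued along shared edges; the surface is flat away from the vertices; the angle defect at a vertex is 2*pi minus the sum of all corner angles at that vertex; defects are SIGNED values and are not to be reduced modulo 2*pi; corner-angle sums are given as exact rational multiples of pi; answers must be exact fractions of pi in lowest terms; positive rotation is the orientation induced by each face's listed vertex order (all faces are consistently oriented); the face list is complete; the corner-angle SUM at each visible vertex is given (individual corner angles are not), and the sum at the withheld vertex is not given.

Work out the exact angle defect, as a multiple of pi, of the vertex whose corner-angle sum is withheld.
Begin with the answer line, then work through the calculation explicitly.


Answer: defect(P1) = pi

V = 6, E = 12, F = 8; chi = V - E + F = 2
Gauss-Bonnet: total defect = 2*pi*chi = 4*pi; visible defects sum to 3*pi


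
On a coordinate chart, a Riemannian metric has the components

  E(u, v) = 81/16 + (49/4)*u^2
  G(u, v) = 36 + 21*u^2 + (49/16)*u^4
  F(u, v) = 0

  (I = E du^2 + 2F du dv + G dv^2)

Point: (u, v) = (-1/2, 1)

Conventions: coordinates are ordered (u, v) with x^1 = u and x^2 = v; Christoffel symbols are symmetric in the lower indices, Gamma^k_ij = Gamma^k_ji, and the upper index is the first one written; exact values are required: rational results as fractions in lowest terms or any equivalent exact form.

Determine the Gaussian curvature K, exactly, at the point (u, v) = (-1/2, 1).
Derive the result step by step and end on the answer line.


E = 65/8, F = 0, G = 10609/256, EG - F^2 = 689585/2048 at the point
E_u = -49/4, E_v = 0, F_u = 0, F_v = 0, G_u = -721/32, G_v = 0
E_vv = 0, F_uv = 0, G_uu = 819/16
The intrinsic route: Brioschi's K = (det M1 - det M2)/(EG - F^2)^2.
M1 = [[-E_vv/2 + F_uv - G_uu/2, E_u/2, F_u - E_v/2], [F_v - G_u/2, E, F], [G_v/2, F, G]] = [[-819/32, -49/8, 0], [721/64, 65/8, 0], [0, 0, 10609/256]]; det M1 = -754734869/131072
M2 = [[0, E_v/2, G_u/2], [E_v/2, E, F], [G_u/2, F, G]] = [[0, 0, -721/64], [0, 65/8, 0], [-721/64, 0, 10609/256]]; det M2 = -33789665/32768
det M1 - det M2 = -619576209/131072; K = -619576209/131072 / (689585/2048)^2 = -18144/435175

Answer: K = -18144/435175


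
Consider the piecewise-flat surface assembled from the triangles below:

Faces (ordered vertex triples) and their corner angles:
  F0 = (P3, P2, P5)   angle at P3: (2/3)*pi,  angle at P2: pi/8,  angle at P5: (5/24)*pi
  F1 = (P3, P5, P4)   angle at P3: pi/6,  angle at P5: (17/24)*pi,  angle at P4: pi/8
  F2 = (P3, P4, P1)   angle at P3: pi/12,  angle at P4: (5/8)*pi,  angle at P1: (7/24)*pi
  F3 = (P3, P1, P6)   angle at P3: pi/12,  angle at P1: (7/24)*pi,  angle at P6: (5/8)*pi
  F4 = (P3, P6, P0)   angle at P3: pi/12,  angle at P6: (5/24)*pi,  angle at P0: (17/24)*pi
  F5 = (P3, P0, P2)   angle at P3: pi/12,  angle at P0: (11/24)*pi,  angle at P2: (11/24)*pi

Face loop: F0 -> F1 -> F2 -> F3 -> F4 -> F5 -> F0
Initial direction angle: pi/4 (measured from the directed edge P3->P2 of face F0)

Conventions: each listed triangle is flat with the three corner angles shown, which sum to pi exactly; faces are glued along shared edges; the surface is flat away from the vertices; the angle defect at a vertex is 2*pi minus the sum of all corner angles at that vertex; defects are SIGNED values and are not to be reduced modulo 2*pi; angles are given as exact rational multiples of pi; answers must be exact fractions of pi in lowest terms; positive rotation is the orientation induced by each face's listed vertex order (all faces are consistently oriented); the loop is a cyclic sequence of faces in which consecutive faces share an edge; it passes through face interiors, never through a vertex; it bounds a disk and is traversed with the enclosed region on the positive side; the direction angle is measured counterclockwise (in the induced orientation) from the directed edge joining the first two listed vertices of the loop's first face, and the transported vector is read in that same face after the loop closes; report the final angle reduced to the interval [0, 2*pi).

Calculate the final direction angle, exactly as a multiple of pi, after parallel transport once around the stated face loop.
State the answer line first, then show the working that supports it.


Answer: final direction angle = (13/12)*pi

enclosed vertex P3: corner angles sum to (7/6)*pi, defect = 2*pi - (7/6)*pi = (5/6)*pi
final direction = starting direction + enclosed defect total, reduced mod 2*pi (induced orientation)
final angle = pi/4 + (5/6)*pi = (13/12)*pi (mod 2*pi)


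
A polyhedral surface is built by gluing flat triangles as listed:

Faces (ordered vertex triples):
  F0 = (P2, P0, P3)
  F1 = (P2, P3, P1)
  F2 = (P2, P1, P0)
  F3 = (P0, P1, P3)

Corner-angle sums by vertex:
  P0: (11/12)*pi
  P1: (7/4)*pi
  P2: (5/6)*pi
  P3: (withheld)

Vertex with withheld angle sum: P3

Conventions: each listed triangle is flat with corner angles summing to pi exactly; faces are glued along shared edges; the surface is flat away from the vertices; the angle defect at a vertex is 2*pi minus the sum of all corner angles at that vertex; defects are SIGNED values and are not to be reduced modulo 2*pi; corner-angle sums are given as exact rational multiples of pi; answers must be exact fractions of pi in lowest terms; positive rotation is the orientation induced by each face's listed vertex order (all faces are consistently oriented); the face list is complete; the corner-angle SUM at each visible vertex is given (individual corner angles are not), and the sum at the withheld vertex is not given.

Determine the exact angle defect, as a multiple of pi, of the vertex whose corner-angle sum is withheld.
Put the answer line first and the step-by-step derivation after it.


Answer: defect(P3) = (3/2)*pi

V = 4, E = 6, F = 4; chi = V - E + F = 2
Gauss-Bonnet: total defect = 2*pi*chi = 4*pi; visible defects sum to (5/2)*pi


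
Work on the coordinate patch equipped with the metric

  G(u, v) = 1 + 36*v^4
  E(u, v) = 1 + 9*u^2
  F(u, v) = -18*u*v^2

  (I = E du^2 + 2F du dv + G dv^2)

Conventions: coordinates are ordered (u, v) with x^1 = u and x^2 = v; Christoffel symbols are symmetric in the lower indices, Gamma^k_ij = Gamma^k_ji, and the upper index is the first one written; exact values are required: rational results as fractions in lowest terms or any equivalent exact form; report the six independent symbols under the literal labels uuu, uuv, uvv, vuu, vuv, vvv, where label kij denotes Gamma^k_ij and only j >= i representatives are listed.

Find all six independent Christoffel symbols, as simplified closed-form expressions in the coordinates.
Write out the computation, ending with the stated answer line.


E = 1 + 9*u^2; F = -18*u*v^2; G = 1 + 36*v^4
Gamma^k_ij = (1/2) g^{kl} (d_i g_jl + d_j g_il - d_l g_ij), with g^inv = (1/(EG-F^2)) [[G, -F], [-F, E]]
first partials: E_u = 18*u, E_v = 0, F_u = -18*v^2, F_v = -36*u*v, G_u = 0, G_v = 144*v^3
D = EG - F^2 = 1 + 9*u^2 + 36*v^4
expanded: Gamma^u_uu = (G E_u - 2F F_u + F E_v)/(2D), Gamma^u_uv = (G E_v - F G_u)/(2D), Gamma^u_vv = (2G F_v - G G_u - F G_v)/(2D), Gamma^v_uu = (2E F_u - E E_v - F E_u)/(2D), Gamma^v_uv = (E G_u - F E_v)/(2D), Gamma^v_vv = (E G_v - 2F F_v + F G_u)/(2D); substitute and cancel common factors

Answer: Gamma_uuu = 9*u/(9*u^2 + 36*v^4 + 1), Gamma_uuv = 0, Gamma_uvv = -36*u*v/(9*u^2 + 36*v^4 + 1), Gamma_vuu = -18*v^2/(9*u^2 + 36*v^4 + 1), Gamma_vuv = 0, Gamma_vvv = 72*v^3/(9*u^2 + 36*v^4 + 1)


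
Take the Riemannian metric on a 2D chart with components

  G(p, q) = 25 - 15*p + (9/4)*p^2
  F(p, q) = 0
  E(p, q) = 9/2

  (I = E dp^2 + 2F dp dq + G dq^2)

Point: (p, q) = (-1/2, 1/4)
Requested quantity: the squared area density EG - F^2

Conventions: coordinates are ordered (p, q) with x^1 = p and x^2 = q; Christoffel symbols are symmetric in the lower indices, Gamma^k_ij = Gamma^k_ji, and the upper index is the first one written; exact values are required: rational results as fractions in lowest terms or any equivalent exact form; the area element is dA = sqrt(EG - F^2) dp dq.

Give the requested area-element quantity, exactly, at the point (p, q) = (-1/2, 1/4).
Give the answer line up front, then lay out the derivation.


Answer: EG - F^2 = 4761/32

E = 9/2, F = 0, G = 529/16; EG - F^2 = 4761/32


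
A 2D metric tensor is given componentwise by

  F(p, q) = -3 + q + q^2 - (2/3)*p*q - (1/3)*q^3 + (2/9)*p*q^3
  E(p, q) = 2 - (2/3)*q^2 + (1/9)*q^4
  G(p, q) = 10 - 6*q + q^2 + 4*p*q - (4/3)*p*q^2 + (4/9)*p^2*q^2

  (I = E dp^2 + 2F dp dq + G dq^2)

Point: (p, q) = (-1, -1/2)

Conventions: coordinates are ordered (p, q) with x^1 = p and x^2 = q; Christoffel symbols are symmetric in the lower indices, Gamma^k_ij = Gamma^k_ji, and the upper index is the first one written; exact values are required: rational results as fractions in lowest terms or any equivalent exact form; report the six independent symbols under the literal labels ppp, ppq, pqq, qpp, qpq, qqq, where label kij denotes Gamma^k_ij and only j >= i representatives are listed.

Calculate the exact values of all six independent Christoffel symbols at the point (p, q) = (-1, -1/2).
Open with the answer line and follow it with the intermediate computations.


Answer: Gamma_ppp = 0, Gamma_ppq = 44/2381, Gamma_pqq = 220/2381, Gamma_qpp = 0, Gamma_qpq = -184/2381, Gamma_qqq = -920/2381

E = 265/144, F = -253/72, G = 565/36 at the point
E_p = 0, E_q = 11/18, F_p = 11/36, F_q = 1/4, G_p = -23/9, G_q = -115/9
EG - F^2 = 2381/144;  g^inv = (144/2381) * [[565/36, 253/72], [253/72, 265/144]]
first-kind symbols [ij,l] = (1/2)(d_i g_jl + d_j g_il - d_l g_ij): [pp,p] = E_p/2 = 0, [pp,q] = F_p - E_q/2 = 0, [pq,p] = E_q/2 = 11/36, [pq,q] = G_p/2 = -23/18, [qq,p] = F_q - G_p/2 = 55/36, [qq,q] = G_q/2 = -115/18
Gamma^p_ij = (G*[ij,p] - F*[ij,q])/(EG - F^2), Gamma^q_ij = (E*[ij,q] - F*[ij,p])/(EG - F^2)


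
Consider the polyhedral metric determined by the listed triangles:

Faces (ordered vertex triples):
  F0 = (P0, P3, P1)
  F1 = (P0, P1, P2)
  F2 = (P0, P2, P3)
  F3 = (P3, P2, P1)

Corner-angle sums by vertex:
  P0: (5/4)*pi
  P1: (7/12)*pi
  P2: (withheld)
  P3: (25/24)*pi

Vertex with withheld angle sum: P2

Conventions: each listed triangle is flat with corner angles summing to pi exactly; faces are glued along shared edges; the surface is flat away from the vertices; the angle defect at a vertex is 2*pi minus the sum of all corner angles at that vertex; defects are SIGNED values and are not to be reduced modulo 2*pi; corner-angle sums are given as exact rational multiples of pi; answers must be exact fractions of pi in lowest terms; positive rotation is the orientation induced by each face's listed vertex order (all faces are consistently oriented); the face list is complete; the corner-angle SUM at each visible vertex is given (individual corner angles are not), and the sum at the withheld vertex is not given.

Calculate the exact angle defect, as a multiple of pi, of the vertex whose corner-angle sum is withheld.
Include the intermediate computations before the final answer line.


V = 4, E = 6, F = 4; chi = V - E + F = 2
Gauss-Bonnet: total defect = 2*pi*chi = 4*pi; visible defects sum to (25/8)*pi

Answer: defect(P2) = (7/8)*pi


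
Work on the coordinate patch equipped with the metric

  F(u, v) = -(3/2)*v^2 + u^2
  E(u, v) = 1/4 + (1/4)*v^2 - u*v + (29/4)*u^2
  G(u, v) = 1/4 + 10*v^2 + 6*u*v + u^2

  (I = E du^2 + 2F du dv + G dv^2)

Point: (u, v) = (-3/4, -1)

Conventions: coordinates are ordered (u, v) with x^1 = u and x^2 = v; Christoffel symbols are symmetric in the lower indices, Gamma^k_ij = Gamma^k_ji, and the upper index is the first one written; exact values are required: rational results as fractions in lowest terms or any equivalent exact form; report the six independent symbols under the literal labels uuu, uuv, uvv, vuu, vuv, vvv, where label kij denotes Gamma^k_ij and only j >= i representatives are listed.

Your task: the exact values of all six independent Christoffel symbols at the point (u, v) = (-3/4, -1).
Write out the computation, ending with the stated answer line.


E = 245/64, F = -15/16, G = 245/16 at the point
E_u = -79/8, E_v = 1/4, F_u = -3/2, F_v = 3, G_u = -15/2, G_v = -49/2
EG - F^2 = 59125/1024;  g^inv = (1024/59125) * [[245/16, 15/16], [15/16, 245/64]]
first-kind symbols [ij,l] = (1/2)(d_i g_jl + d_j g_il - d_l g_ij): [uu,u] = E_u/2 = -79/16, [uu,v] = F_u - E_v/2 = -13/8, [uv,u] = E_v/2 = 1/8, [uv,v] = G_u/2 = -15/4, [vv,u] = F_v - G_u/2 = 27/4, [vv,v] = G_v/2 = -49/4
Gamma^u_ij = (G*[ij,u] - F*[ij,v])/(EG - F^2), Gamma^v_ij = (E*[ij,v] - F*[ij,u])/(EG - F^2)

Answer: Gamma_uuu = -1436/1075, Gamma_uuv = -328/11825, Gamma_uvv = 18816/11825, Gamma_vuu = -202/1075, Gamma_vuv = -2916/11825, Gamma_vvv = -8308/11825


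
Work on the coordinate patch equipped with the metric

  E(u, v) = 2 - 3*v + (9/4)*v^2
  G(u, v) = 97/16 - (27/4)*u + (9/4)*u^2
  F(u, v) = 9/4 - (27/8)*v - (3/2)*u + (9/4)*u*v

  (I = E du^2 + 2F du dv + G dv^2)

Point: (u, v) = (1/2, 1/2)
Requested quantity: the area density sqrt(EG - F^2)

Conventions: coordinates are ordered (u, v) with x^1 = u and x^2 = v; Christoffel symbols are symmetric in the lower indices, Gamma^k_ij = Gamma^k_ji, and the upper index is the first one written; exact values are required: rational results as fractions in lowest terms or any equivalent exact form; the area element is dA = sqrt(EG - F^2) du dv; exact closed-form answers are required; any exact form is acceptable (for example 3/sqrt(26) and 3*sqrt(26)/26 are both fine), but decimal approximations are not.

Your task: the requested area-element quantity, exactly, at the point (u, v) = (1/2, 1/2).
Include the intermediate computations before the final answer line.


E = 17/16, F = 3/8, G = 13/4; EG - F^2 = 53/16

Answer: sqrt(EG - F^2) = sqrt(53)/4


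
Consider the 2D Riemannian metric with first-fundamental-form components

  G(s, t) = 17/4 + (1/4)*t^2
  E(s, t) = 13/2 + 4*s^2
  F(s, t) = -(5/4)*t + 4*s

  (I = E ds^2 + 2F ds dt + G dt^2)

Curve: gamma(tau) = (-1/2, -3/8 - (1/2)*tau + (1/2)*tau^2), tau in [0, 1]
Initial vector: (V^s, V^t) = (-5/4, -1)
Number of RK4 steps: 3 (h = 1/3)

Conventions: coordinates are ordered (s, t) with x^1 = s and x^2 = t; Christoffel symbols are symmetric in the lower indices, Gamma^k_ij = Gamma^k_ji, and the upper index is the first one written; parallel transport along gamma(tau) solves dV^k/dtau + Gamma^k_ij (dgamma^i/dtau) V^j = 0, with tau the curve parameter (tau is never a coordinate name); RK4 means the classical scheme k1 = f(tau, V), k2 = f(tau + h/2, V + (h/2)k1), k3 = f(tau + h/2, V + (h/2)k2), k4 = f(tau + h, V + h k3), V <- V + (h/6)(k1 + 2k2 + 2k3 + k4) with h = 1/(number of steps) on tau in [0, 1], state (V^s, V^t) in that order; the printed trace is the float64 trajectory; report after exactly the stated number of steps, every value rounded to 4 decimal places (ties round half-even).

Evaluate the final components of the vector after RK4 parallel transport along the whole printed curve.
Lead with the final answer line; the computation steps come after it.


Answer: V^s = -1.2500, V^t = -1.0000

gamma'(tau) = (0, -1/2 + tau); f(tau, V)^k = -Gamma^k_ij(gamma(tau)) gamma'^i(tau) V^j; h = 1/3; intermediate values shown to 6 dp
curve data and Christoffel symbols at the stage parameters:
  tau = 0.000000: gamma = (-0.500000, -0.375000), gamma' = (0.000000, -0.500000); Gamma_sss = -0.082074, Gamma_sst = 0.000000, Gamma_stt = -0.184601, Gamma_tss = 0.904127, Gamma_tst = 0.000000, Gamma_ttt = -0.087843
  tau = 0.166667: gamma = (-0.500000, -0.444444), gamma' = (0.000000, -0.333333); Gamma_sss = -0.093537, Gamma_sst = 0.000000, Gamma_stt = -0.183518, Gamma_tss = 0.898941, Gamma_tst = 0.000000, Gamma_ttt = -0.087499
  tau = 0.333333: gamma = (-0.500000, -0.486111), gamma' = (0.000000, -0.166667); Gamma_sss = -0.100354, Gamma_sst = 0.000000, Gamma_stt = -0.182872, Gamma_tss = 0.895846, Gamma_tst = 0.000000, Gamma_ttt = -0.087293
  tau = 0.500000: gamma = (-0.500000, -0.500000), gamma' = (0.000000, 0.000000); Gamma_sss = -0.102617, Gamma_sst = 0.000000, Gamma_stt = -0.182658, Gamma_tss = 0.894818, Gamma_tst = 0.000000, Gamma_ttt = -0.087224
  tau = 0.666667: gamma = (-0.500000, -0.486111), gamma' = (0.000000, 0.166667); Gamma_sss = -0.100354, Gamma_sst = 0.000000, Gamma_stt = -0.182872, Gamma_tss = 0.895846, Gamma_tst = 0.000000, Gamma_ttt = -0.087293
  tau = 0.833333: gamma = (-0.500000, -0.444444), gamma' = (0.000000, 0.333333); Gamma_sss = -0.093537, Gamma_sst = 0.000000, Gamma_stt = -0.183518, Gamma_tss = 0.898941, Gamma_tst = 0.000000, Gamma_ttt = -0.087499
  tau = 1.000000: gamma = (-0.500000, -0.375000), gamma' = (0.000000, 0.500000); Gamma_sss = -0.082074, Gamma_sst = 0.000000, Gamma_stt = -0.184601, Gamma_tss = 0.904127, Gamma_tst = 0.000000, Gamma_ttt = -0.087843
step 0: V^s = -1.2500, V^t = -1.0000
step 1: k1 = (0.092301, 0.043921), k2 = (0.060725, 0.028953), k3 = (0.060878, 0.029026), k4 = (0.030184, 0.014408); V <- V + (h/6)(k1 + 2k2 + 2k3 + k4): V^s = -1.2297, V^t = -0.9903
step 2: k1 = (0.030184, 0.014408), k2 = (0.000000, 0.000000), k3 = (0.000000, 0.000000), k4 = (-0.030184, -0.014408); V <- V + (h/6)(k1 + 2k2 + 2k3 + k4): V^s = -1.2297, V^t = -0.9903
step 3: k1 = (-0.030184, -0.014408), k2 = (-0.060727, -0.028954), k3 = (-0.060876, -0.029025), k4 = (-0.092300, -0.043921); V <- V + (h/6)(k1 + 2k2 + 2k3 + k4): V^s = -1.2500, V^t = -1.0000


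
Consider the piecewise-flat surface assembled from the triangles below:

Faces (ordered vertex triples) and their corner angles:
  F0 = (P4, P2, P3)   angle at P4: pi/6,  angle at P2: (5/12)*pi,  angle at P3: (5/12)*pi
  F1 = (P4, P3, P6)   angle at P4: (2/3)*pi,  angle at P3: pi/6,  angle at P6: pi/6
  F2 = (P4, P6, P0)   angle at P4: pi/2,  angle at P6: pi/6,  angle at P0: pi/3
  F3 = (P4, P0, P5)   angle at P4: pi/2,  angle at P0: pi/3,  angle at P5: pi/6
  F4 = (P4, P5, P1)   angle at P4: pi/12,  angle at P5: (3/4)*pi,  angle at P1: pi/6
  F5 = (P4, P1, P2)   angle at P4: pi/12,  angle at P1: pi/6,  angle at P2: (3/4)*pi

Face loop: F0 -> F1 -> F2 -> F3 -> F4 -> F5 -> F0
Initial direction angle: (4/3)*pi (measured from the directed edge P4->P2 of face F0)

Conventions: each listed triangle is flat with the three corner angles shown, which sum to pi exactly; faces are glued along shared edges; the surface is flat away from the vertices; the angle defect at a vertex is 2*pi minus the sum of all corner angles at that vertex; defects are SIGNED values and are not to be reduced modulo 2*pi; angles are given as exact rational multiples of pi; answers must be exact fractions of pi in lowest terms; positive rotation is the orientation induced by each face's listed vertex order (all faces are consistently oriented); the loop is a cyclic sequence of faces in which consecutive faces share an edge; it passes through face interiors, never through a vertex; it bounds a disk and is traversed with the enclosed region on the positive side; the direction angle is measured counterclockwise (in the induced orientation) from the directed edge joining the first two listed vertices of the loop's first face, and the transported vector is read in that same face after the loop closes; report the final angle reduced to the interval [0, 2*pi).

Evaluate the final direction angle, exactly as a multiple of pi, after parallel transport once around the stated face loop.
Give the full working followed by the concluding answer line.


enclosed vertex P4: corner angles sum to 2*pi, defect = 2*pi - 2*pi = 0
transport around the loop rotates by the sum of enclosed defects; add to the initial angle mod 2*pi
final angle = (4/3)*pi + 0 = (4/3)*pi (mod 2*pi)

Answer: final direction angle = (4/3)*pi


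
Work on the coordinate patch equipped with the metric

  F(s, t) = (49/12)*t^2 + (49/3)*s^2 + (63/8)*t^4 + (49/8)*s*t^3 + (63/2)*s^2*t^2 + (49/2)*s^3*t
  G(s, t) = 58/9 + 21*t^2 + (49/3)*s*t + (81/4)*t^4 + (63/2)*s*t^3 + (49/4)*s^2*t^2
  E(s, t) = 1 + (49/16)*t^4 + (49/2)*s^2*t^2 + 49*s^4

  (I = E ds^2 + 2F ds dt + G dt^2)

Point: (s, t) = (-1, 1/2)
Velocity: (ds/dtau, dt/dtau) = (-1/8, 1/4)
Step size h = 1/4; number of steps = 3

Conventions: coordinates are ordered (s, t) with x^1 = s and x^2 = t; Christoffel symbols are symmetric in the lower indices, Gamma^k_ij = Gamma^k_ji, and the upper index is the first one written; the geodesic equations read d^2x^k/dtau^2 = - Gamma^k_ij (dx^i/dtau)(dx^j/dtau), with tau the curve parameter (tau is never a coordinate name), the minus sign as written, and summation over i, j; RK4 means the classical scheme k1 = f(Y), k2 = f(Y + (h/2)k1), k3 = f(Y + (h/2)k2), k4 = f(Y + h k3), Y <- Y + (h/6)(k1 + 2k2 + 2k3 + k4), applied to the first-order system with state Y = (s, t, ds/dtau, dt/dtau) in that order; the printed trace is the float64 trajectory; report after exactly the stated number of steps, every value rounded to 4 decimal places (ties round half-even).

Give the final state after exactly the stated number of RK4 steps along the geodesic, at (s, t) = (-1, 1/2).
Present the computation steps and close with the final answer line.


f(Y) = (ds/dtau, dt/dtau, -Gamma^s_ij Y'^i Y'^j, -Gamma^t_ij Y'^i Y'^j) with the Gammas evaluated at the stage position; h = 0.250000; intermediate values shown to 6 dp
step 0: s = -1.0000, t = 0.5000, ds/dtau = -0.1250, dt/dtau = 0.2500
step 1:
  k1: at (s, t) = (-1.000000, 0.500000), (ds/dtau, dt/dtau) = (-0.125000, 0.250000); Gamma_sss = -1.757835, Gamma_sst = 0.219729, Gamma_stt = 0.125560, Gamma_tss = -0.403760, Gamma_tst = 0.050470, Gamma_ttt = 0.028840; k1 = (-0.125000, 0.250000, 0.033352, 0.007661)
  k2: at (s, t) = (-1.015625, 0.531250), (ds/dtau, dt/dtau) = (-0.120831, 0.250958); Gamma_sss = -1.728678, Gamma_sst = 0.226058, Gamma_stt = 0.149122, Gamma_tss = -0.384290, Gamma_tst = 0.050253, Gamma_ttt = 0.033150; k2 = (-0.120831, 0.250958, 0.029557, 0.006571)
  k3: at (s, t) = (-1.015104, 0.531370), (ds/dtau, dt/dtau) = (-0.121305, 0.250821); Gamma_sss = -1.729097, Gamma_sst = 0.226280, Gamma_stt = 0.149588, Gamma_tss = -0.384992, Gamma_tst = 0.050382, Gamma_ttt = 0.033307; k3 = (-0.121305, 0.250821, 0.029802, 0.006636)
  k4: at (s, t) = (-1.030326, 0.562705), (ds/dtau, dt/dtau) = (-0.117549, 0.251659); Gamma_sss = -1.700061, Gamma_sst = 0.232119, Gamma_stt = 0.171862, Gamma_tss = -0.368112, Gamma_tst = 0.050260, Gamma_ttt = 0.037213; k4 = (-0.117549, 0.251659, 0.026340, 0.005703)
  Y <- Y + (h/6)(k1 + 2k2 + 2k3 + k4): s = -1.0303, t = 0.5627, ds/dtau = -0.1176, dt/dtau = 0.2517
step 2:
  k1: at (s, t) = (-1.030284, 0.562717), (ds/dtau, dt/dtau) = (-0.117566, 0.251657); Gamma_sss = -1.700093, Gamma_sst = 0.232138, Gamma_stt = 0.171903, Gamma_tss = -0.368167, Gamma_tst = 0.050271, Gamma_ttt = 0.037227; k1 = (-0.117566, 0.251657, 0.026348, 0.005706)
  k2: at (s, t) = (-1.044980, 0.594175), (ds/dtau, dt/dtau) = (-0.114273, 0.252371); Gamma_sss = -1.671403, Gamma_sst = 0.237589, Gamma_stt = 0.193094, Gamma_tss = -0.353810, Gamma_tst = 0.050294, Gamma_ttt = 0.040875; k2 = (-0.114273, 0.252371, 0.023231, 0.004918)
  k3: at (s, t) = (-1.044568, 0.594264), (ds/dtau, dt/dtau) = (-0.114662, 0.252272); Gamma_sss = -1.671711, Gamma_sst = 0.237763, Gamma_stt = 0.193462, Gamma_tss = -0.354330, Gamma_tst = 0.050395, Gamma_ttt = 0.041005; k3 = (-0.114662, 0.252272, 0.023422, 0.004964)
  k4: at (s, t) = (-1.058950, 0.625785), (ds/dtau, dt/dtau) = (-0.111711, 0.252898); Gamma_sss = -1.643285, Gamma_sst = 0.242774, Gamma_stt = 0.213456, Gamma_tss = -0.341983, Gamma_tst = 0.050524, Gamma_ttt = 0.044422; k4 = (-0.111711, 0.252898, 0.020572, 0.004281)
  Y <- Y + (h/6)(k1 + 2k2 + 2k3 + k4): s = -1.0589, t = 0.6258, ds/dtau = -0.1117, dt/dtau = 0.2529
step 3:
  k1: at (s, t) = (-1.058915, 0.625794), (ds/dtau, dt/dtau) = (-0.111723, 0.252897); Gamma_sss = -1.643309, Gamma_sst = 0.242789, Gamma_stt = 0.213488, Gamma_tss = -0.342026, Gamma_tst = 0.050532, Gamma_ttt = 0.044434; k1 = (-0.111723, 0.252897, 0.020578, 0.004283)
  k2: at (s, t) = (-1.072881, 0.657406), (ds/dtau, dt/dtau) = (-0.109151, 0.253432); Gamma_sss = -1.615297, Gamma_sst = 0.247443, Gamma_stt = 0.232457, Gamma_tss = -0.331632, Gamma_tst = 0.050802, Gamma_ttt = 0.047725; k2 = (-0.109151, 0.253432, 0.018004, 0.003696)
  k3: at (s, t) = (-1.072559, 0.657473), (ds/dtau, dt/dtau) = (-0.109473, 0.253359); Gamma_sss = -1.615518, Gamma_sst = 0.247576, Gamma_stt = 0.232744, Gamma_tss = -0.332015, Gamma_tst = 0.050881, Gamma_ttt = 0.047833; k3 = (-0.109473, 0.253359, 0.018154, 0.003731)
  k4: at (s, t) = (-1.086284, 0.689134), (ds/dtau, dt/dtau) = (-0.107185, 0.253830); Gamma_sss = -1.587842, Gamma_sst = 0.251830, Gamma_stt = 0.250603, Gamma_tss = -0.323173, Gamma_tst = 0.051255, Gamma_ttt = 0.051005; k4 = (-0.107185, 0.253830, 0.015799, 0.003216)
  Y <- Y + (h/6)(k1 + 2k2 + 2k3 + k4): s = -1.0863, t = 0.6891, ds/dtau = -0.1072, dt/dtau = 0.2538

Answer: s = -1.0863, t = 0.6891, ds/dtau = -0.1072, dt/dtau = 0.2538


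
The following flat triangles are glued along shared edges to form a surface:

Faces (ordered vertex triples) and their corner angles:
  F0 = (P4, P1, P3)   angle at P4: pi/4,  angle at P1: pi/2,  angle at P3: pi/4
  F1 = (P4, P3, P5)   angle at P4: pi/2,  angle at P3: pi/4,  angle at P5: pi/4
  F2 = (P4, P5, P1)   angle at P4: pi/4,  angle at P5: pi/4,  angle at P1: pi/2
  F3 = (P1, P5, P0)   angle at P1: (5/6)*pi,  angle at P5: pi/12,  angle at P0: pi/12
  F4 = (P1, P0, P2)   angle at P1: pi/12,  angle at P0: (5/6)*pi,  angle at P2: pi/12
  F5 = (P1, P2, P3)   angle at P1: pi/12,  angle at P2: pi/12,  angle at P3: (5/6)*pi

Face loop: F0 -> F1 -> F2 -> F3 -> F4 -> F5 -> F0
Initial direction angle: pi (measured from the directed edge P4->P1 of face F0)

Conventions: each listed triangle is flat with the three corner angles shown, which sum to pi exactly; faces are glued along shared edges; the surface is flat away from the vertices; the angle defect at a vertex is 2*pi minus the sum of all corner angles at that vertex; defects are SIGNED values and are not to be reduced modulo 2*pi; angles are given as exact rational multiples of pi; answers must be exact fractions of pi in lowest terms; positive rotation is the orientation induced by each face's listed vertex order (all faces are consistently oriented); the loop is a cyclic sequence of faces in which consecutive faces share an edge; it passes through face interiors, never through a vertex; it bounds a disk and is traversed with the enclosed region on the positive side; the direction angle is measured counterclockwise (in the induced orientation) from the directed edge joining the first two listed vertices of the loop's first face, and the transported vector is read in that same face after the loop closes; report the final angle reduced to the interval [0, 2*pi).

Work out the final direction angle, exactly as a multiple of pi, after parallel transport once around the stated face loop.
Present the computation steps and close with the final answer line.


enclosed vertex P1: corner angles sum to 2*pi, defect = 2*pi - 2*pi = 0
enclosed vertex P4: corner angles sum to pi, defect = 2*pi - pi = pi
final direction = starting direction + enclosed defect total, reduced mod 2*pi (induced orientation)
final angle = pi + pi = 0 (mod 2*pi)

Answer: final direction angle = 0


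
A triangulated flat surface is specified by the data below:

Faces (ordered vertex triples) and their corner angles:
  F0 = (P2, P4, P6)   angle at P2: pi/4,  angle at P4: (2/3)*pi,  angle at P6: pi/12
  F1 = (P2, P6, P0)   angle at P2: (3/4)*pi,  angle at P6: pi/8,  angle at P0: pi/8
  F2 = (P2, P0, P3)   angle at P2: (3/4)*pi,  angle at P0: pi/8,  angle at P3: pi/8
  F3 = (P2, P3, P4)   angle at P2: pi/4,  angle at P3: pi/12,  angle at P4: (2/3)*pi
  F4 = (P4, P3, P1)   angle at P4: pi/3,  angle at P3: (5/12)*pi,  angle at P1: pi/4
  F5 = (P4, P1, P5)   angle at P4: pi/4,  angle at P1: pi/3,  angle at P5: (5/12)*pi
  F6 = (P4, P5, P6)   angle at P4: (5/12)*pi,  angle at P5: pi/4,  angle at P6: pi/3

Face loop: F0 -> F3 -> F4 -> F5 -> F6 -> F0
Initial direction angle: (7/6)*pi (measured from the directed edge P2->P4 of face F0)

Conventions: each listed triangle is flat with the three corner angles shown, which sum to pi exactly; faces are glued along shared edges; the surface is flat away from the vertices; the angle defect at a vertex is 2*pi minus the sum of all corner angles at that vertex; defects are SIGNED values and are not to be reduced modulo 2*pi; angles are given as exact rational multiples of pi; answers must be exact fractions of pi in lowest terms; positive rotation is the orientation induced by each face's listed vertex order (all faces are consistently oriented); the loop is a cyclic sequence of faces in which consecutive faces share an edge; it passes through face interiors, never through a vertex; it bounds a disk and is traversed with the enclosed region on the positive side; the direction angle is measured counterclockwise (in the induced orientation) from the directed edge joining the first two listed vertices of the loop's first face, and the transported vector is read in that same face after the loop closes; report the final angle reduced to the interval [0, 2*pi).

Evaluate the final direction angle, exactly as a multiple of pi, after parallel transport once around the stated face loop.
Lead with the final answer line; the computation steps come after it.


Answer: final direction angle = (5/6)*pi

enclosed vertex P4: corner angles sum to (7/3)*pi, defect = 2*pi - (7/3)*pi = -pi/3
final direction = starting direction + enclosed defect total, reduced mod 2*pi (induced orientation)
final angle = (7/6)*pi - pi/3 = (5/6)*pi (mod 2*pi)


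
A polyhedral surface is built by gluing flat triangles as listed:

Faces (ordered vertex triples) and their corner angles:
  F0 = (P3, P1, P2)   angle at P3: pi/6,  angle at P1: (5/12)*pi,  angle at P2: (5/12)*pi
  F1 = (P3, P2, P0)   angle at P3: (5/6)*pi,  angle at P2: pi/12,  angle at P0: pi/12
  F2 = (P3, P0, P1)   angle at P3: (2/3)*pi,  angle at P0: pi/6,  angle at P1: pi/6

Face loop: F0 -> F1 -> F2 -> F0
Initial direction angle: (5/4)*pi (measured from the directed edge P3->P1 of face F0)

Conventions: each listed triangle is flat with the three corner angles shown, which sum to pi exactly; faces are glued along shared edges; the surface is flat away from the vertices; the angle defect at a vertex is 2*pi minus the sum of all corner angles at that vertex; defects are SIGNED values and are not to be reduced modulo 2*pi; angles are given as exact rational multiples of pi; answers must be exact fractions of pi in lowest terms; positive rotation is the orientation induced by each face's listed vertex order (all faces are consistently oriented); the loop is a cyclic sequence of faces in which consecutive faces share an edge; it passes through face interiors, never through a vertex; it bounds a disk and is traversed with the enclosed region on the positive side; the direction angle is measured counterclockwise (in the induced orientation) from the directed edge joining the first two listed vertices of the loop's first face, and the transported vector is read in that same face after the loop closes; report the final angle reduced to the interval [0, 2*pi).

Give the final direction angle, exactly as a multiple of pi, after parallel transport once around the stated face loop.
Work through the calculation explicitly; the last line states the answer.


enclosed vertex P3: corner angles sum to (5/3)*pi, defect = 2*pi - (5/3)*pi = pi/3
summing the enclosed defects onto the initial angle, mod 2*pi in the induced orientation:
final angle = (5/4)*pi + pi/3 = (19/12)*pi (mod 2*pi)

Answer: final direction angle = (19/12)*pi


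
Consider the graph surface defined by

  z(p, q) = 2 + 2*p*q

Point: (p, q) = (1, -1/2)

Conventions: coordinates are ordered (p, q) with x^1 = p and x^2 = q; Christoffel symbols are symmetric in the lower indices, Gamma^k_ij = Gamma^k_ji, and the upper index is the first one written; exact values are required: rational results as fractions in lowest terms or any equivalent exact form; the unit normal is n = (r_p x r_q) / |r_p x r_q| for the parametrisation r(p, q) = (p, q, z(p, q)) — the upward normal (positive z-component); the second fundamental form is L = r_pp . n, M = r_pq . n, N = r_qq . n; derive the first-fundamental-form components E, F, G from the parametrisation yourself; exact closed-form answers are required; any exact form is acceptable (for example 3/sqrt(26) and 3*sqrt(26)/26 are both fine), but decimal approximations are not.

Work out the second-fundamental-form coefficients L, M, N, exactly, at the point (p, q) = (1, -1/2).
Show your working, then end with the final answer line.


z_p = -1, z_q = 2, z_pp = 0, z_pq = 2, z_qq = 0
E = 2, F = -2, G = 5; answer radicand W^2 = 6
unnormalised second-form numerators: l = 0, m = 2, n = 0; L = l/sqrt(6), and similarly M = m/sqrt(W^2), N = n/sqrt(W^2)

Answer: L = 0, M = sqrt(6)/3, N = 0


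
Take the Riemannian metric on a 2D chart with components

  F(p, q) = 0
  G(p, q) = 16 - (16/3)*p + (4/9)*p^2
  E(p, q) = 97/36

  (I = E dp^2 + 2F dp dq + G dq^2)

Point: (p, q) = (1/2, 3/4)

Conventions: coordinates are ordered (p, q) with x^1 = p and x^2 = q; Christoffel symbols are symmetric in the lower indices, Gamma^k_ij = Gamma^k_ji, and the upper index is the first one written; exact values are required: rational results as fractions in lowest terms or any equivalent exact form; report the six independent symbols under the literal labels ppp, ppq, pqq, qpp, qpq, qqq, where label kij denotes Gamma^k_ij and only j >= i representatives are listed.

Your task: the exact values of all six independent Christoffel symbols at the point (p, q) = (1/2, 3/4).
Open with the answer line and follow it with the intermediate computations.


Answer: Gamma_ppp = 0, Gamma_ppq = 0, Gamma_pqq = 88/97, Gamma_qpp = 0, Gamma_qpq = -2/11, Gamma_qqq = 0

E = 97/36, F = 0, G = 121/9 at the point
E_p = 0, E_q = 0, F_p = 0, F_q = 0, G_p = -44/9, G_q = 0
EG - F^2 = 11737/324;  g^inv = (324/11737) * [[121/9, 0], [0, 97/36]]
first-kind symbols [ij,l] = (1/2)(d_i g_jl + d_j g_il - d_l g_ij): [pp,p] = E_p/2 = 0, [pp,q] = F_p - E_q/2 = 0, [pq,p] = E_q/2 = 0, [pq,q] = G_p/2 = -22/9, [qq,p] = F_q - G_p/2 = 22/9, [qq,q] = G_q/2 = 0
Gamma^p_ij = (G*[ij,p] - F*[ij,q])/(EG - F^2), Gamma^q_ij = (E*[ij,q] - F*[ij,p])/(EG - F^2)


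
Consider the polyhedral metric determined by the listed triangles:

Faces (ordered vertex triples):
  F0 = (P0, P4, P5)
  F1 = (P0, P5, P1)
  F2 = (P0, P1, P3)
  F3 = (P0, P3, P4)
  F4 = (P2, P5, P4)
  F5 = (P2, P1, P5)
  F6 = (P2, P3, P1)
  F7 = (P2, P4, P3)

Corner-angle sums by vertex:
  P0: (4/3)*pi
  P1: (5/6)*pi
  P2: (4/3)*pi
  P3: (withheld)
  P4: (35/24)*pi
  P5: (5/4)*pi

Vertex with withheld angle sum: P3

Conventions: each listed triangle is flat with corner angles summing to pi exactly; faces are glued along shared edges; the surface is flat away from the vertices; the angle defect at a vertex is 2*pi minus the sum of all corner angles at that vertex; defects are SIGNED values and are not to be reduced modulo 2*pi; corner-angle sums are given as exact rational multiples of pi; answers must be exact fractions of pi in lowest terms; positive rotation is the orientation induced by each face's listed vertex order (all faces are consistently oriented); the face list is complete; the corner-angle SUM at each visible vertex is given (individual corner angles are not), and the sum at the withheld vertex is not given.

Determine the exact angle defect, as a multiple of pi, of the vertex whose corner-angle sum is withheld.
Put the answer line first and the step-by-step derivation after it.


Answer: defect(P3) = (5/24)*pi

V = 6, E = 12, F = 8; chi = V - E + F = 2
Gauss-Bonnet: total defect = 2*pi*chi = 4*pi; visible defects sum to (91/24)*pi


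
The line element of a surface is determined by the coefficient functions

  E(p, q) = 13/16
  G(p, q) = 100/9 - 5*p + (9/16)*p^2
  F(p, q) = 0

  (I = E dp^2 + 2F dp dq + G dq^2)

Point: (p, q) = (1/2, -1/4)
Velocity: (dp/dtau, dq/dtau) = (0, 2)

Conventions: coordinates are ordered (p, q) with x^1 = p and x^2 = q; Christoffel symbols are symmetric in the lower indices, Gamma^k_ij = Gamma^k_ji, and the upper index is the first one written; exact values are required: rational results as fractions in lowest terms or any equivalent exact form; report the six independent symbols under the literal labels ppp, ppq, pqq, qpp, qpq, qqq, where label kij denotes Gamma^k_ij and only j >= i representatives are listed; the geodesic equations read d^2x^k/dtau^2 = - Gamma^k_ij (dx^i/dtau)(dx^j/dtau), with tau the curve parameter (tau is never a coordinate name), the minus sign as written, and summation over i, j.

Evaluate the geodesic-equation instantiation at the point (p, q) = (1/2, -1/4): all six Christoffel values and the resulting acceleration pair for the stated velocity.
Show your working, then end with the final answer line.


E = 13/16, F = 0, G = 5041/576 at the point
E_p = 0, E_q = 0, F_p = 0, F_q = 0, G_p = -71/16, G_q = 0
EG - F^2 = 65533/9216;  g^inv = (9216/65533) * [[5041/576, 0], [0, 13/16]]
first-kind symbols [ij,l] = (1/2)(d_i g_jl + d_j g_il - d_l g_ij): [pp,p] = E_p/2 = 0, [pp,q] = F_p - E_q/2 = 0, [pq,p] = E_q/2 = 0, [pq,q] = G_p/2 = -71/32, [qq,p] = F_q - G_p/2 = 71/32, [qq,q] = G_q/2 = 0
Gamma^p_ij = (G*[ij,p] - F*[ij,q])/(EG - F^2), Gamma^q_ij = (E*[ij,q] - F*[ij,p])/(EG - F^2)
Gamma_ppp = 0, Gamma_ppq = 0, Gamma_pqq = 71/26, Gamma_qpp = 0, Gamma_qpq = -18/71, Gamma_qqq = 0
d^2p/dtau^2 = -(Gamma_ppp*(0)^2 + 2*Gamma_ppq*(0)*(2) + Gamma_pqq*(2)^2) = -142/13
d^2q/dtau^2 = -(Gamma_qpp*(0)^2 + 2*Gamma_qpq*(0)*(2) + Gamma_qqq*(2)^2) = 0

Answer: Gamma_ppp = 0, Gamma_ppq = 0, Gamma_pqq = 71/26, Gamma_qpp = 0, Gamma_qpq = -18/71, Gamma_qqq = 0; accelerations (d^2p/dtau^2, d^2q/dtau^2) = (-142/13, 0)
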